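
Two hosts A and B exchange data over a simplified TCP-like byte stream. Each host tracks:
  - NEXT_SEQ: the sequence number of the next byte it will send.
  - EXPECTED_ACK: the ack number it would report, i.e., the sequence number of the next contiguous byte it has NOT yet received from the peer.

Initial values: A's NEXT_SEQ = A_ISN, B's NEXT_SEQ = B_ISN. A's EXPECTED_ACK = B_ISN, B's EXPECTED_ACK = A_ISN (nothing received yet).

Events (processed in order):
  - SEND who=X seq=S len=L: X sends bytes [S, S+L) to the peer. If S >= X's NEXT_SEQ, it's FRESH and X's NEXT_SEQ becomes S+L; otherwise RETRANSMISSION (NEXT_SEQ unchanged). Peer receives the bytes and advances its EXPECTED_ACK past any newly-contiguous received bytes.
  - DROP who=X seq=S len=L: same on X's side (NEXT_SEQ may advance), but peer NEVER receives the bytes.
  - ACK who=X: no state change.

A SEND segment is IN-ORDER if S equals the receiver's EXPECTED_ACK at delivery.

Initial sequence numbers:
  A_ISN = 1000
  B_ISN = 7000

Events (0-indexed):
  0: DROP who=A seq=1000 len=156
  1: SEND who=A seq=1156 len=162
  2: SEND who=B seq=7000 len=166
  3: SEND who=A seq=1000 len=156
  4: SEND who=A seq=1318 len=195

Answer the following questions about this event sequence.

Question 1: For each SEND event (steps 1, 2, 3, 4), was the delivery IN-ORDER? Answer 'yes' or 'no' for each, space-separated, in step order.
Answer: no yes yes yes

Derivation:
Step 1: SEND seq=1156 -> out-of-order
Step 2: SEND seq=7000 -> in-order
Step 3: SEND seq=1000 -> in-order
Step 4: SEND seq=1318 -> in-order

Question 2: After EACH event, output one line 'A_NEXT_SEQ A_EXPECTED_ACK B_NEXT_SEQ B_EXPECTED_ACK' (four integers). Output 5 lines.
1156 7000 7000 1000
1318 7000 7000 1000
1318 7166 7166 1000
1318 7166 7166 1318
1513 7166 7166 1513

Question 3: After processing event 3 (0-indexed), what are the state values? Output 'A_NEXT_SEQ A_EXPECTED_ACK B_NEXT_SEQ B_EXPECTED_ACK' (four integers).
After event 0: A_seq=1156 A_ack=7000 B_seq=7000 B_ack=1000
After event 1: A_seq=1318 A_ack=7000 B_seq=7000 B_ack=1000
After event 2: A_seq=1318 A_ack=7166 B_seq=7166 B_ack=1000
After event 3: A_seq=1318 A_ack=7166 B_seq=7166 B_ack=1318

1318 7166 7166 1318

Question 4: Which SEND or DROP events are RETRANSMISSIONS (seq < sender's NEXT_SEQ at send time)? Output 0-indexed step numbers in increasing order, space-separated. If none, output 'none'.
Answer: 3

Derivation:
Step 0: DROP seq=1000 -> fresh
Step 1: SEND seq=1156 -> fresh
Step 2: SEND seq=7000 -> fresh
Step 3: SEND seq=1000 -> retransmit
Step 4: SEND seq=1318 -> fresh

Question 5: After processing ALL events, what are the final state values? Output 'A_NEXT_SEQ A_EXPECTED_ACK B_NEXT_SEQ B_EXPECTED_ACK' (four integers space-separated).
After event 0: A_seq=1156 A_ack=7000 B_seq=7000 B_ack=1000
After event 1: A_seq=1318 A_ack=7000 B_seq=7000 B_ack=1000
After event 2: A_seq=1318 A_ack=7166 B_seq=7166 B_ack=1000
After event 3: A_seq=1318 A_ack=7166 B_seq=7166 B_ack=1318
After event 4: A_seq=1513 A_ack=7166 B_seq=7166 B_ack=1513

Answer: 1513 7166 7166 1513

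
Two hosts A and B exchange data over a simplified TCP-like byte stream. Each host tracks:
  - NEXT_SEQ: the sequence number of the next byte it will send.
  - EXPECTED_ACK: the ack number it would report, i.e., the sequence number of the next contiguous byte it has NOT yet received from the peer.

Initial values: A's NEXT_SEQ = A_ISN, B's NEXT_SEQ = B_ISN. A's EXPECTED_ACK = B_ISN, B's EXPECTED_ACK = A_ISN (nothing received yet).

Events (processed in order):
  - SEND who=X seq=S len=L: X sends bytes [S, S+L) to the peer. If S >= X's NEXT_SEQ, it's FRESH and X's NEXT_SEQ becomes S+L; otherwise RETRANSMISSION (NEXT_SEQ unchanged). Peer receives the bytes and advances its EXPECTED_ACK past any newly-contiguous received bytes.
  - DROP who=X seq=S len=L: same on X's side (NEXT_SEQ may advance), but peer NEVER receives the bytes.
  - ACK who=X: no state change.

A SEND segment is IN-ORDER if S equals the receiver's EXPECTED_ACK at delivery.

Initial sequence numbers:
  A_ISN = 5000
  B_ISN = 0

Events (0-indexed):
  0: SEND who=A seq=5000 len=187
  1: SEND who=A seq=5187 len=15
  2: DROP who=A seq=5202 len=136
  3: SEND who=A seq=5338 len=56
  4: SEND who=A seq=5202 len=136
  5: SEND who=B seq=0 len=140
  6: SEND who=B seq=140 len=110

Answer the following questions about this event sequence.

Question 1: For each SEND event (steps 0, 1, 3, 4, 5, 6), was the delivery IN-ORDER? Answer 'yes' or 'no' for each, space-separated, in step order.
Step 0: SEND seq=5000 -> in-order
Step 1: SEND seq=5187 -> in-order
Step 3: SEND seq=5338 -> out-of-order
Step 4: SEND seq=5202 -> in-order
Step 5: SEND seq=0 -> in-order
Step 6: SEND seq=140 -> in-order

Answer: yes yes no yes yes yes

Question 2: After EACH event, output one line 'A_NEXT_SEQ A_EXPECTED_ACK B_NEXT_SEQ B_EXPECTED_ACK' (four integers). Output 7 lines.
5187 0 0 5187
5202 0 0 5202
5338 0 0 5202
5394 0 0 5202
5394 0 0 5394
5394 140 140 5394
5394 250 250 5394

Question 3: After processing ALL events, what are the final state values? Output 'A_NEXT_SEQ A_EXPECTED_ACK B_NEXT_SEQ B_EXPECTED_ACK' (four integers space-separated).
After event 0: A_seq=5187 A_ack=0 B_seq=0 B_ack=5187
After event 1: A_seq=5202 A_ack=0 B_seq=0 B_ack=5202
After event 2: A_seq=5338 A_ack=0 B_seq=0 B_ack=5202
After event 3: A_seq=5394 A_ack=0 B_seq=0 B_ack=5202
After event 4: A_seq=5394 A_ack=0 B_seq=0 B_ack=5394
After event 5: A_seq=5394 A_ack=140 B_seq=140 B_ack=5394
After event 6: A_seq=5394 A_ack=250 B_seq=250 B_ack=5394

Answer: 5394 250 250 5394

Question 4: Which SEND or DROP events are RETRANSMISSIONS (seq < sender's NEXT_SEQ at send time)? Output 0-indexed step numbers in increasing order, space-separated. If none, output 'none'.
Answer: 4

Derivation:
Step 0: SEND seq=5000 -> fresh
Step 1: SEND seq=5187 -> fresh
Step 2: DROP seq=5202 -> fresh
Step 3: SEND seq=5338 -> fresh
Step 4: SEND seq=5202 -> retransmit
Step 5: SEND seq=0 -> fresh
Step 6: SEND seq=140 -> fresh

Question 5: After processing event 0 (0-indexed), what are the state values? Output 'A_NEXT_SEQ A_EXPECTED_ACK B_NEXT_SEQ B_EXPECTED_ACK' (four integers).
After event 0: A_seq=5187 A_ack=0 B_seq=0 B_ack=5187

5187 0 0 5187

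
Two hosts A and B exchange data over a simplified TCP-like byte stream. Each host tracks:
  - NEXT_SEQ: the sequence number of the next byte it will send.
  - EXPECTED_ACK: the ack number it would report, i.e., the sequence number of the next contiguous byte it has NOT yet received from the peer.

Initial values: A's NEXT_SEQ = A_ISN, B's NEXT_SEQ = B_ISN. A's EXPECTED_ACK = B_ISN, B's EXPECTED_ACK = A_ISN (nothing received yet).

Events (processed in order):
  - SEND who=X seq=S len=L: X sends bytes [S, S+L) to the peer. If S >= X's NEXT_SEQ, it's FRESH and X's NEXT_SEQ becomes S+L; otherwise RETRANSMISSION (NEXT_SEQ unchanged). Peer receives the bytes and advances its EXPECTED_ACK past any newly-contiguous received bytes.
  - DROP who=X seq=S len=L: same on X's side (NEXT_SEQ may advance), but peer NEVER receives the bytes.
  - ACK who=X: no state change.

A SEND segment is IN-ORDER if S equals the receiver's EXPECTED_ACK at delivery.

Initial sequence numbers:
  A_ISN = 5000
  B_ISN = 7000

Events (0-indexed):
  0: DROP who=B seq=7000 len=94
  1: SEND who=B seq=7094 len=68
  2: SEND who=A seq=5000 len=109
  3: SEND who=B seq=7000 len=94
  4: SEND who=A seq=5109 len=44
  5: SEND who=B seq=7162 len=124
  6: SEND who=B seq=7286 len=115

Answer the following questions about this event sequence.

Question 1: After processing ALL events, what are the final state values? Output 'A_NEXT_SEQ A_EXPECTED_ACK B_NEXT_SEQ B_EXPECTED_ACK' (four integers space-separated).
Answer: 5153 7401 7401 5153

Derivation:
After event 0: A_seq=5000 A_ack=7000 B_seq=7094 B_ack=5000
After event 1: A_seq=5000 A_ack=7000 B_seq=7162 B_ack=5000
After event 2: A_seq=5109 A_ack=7000 B_seq=7162 B_ack=5109
After event 3: A_seq=5109 A_ack=7162 B_seq=7162 B_ack=5109
After event 4: A_seq=5153 A_ack=7162 B_seq=7162 B_ack=5153
After event 5: A_seq=5153 A_ack=7286 B_seq=7286 B_ack=5153
After event 6: A_seq=5153 A_ack=7401 B_seq=7401 B_ack=5153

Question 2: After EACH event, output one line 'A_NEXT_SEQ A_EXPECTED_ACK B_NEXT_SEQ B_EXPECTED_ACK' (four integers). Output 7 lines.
5000 7000 7094 5000
5000 7000 7162 5000
5109 7000 7162 5109
5109 7162 7162 5109
5153 7162 7162 5153
5153 7286 7286 5153
5153 7401 7401 5153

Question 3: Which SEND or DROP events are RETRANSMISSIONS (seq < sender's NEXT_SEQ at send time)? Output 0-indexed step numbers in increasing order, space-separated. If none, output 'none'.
Step 0: DROP seq=7000 -> fresh
Step 1: SEND seq=7094 -> fresh
Step 2: SEND seq=5000 -> fresh
Step 3: SEND seq=7000 -> retransmit
Step 4: SEND seq=5109 -> fresh
Step 5: SEND seq=7162 -> fresh
Step 6: SEND seq=7286 -> fresh

Answer: 3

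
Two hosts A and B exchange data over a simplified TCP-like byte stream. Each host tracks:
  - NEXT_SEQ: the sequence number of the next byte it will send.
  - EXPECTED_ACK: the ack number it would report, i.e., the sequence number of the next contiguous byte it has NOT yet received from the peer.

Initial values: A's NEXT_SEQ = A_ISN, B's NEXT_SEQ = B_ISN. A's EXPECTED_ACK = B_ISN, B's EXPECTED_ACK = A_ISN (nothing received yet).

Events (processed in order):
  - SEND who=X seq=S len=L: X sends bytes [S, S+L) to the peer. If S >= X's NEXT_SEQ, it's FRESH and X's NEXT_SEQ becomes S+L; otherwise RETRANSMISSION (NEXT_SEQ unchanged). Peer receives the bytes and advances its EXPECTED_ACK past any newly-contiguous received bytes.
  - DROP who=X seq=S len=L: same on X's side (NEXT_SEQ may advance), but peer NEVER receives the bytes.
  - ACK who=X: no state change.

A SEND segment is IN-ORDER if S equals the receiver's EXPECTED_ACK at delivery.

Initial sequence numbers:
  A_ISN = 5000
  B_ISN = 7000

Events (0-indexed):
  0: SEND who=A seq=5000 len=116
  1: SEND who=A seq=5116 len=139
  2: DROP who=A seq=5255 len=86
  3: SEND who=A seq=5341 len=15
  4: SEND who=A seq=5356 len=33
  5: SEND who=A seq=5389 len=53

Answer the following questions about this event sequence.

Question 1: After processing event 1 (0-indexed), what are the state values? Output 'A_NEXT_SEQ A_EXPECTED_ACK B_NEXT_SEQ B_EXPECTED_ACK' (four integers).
After event 0: A_seq=5116 A_ack=7000 B_seq=7000 B_ack=5116
After event 1: A_seq=5255 A_ack=7000 B_seq=7000 B_ack=5255

5255 7000 7000 5255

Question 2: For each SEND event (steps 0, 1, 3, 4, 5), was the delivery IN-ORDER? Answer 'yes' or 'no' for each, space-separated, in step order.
Answer: yes yes no no no

Derivation:
Step 0: SEND seq=5000 -> in-order
Step 1: SEND seq=5116 -> in-order
Step 3: SEND seq=5341 -> out-of-order
Step 4: SEND seq=5356 -> out-of-order
Step 5: SEND seq=5389 -> out-of-order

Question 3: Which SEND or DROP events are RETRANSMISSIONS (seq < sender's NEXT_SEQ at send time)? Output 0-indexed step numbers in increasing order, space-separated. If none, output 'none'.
Step 0: SEND seq=5000 -> fresh
Step 1: SEND seq=5116 -> fresh
Step 2: DROP seq=5255 -> fresh
Step 3: SEND seq=5341 -> fresh
Step 4: SEND seq=5356 -> fresh
Step 5: SEND seq=5389 -> fresh

Answer: none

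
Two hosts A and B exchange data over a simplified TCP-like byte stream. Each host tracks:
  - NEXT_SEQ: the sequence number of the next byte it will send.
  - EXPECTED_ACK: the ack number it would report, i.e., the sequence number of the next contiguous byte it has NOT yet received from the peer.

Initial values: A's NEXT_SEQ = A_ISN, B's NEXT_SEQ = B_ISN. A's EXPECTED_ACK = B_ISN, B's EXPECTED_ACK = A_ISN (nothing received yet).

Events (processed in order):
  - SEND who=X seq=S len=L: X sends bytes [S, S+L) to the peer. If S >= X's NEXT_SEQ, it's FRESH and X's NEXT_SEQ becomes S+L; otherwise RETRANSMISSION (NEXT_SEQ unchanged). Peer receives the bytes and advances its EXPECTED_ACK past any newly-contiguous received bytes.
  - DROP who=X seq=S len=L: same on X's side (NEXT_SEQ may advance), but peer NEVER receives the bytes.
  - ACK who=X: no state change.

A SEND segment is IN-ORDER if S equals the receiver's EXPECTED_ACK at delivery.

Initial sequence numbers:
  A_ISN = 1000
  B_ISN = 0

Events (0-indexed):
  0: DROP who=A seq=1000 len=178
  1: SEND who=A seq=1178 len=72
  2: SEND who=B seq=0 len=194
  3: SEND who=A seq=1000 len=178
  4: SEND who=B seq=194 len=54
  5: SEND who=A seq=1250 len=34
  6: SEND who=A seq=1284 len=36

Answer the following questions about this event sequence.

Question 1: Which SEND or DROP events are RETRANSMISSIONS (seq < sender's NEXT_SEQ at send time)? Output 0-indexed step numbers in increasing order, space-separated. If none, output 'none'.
Step 0: DROP seq=1000 -> fresh
Step 1: SEND seq=1178 -> fresh
Step 2: SEND seq=0 -> fresh
Step 3: SEND seq=1000 -> retransmit
Step 4: SEND seq=194 -> fresh
Step 5: SEND seq=1250 -> fresh
Step 6: SEND seq=1284 -> fresh

Answer: 3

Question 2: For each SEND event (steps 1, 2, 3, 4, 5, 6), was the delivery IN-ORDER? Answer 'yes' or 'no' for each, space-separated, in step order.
Step 1: SEND seq=1178 -> out-of-order
Step 2: SEND seq=0 -> in-order
Step 3: SEND seq=1000 -> in-order
Step 4: SEND seq=194 -> in-order
Step 5: SEND seq=1250 -> in-order
Step 6: SEND seq=1284 -> in-order

Answer: no yes yes yes yes yes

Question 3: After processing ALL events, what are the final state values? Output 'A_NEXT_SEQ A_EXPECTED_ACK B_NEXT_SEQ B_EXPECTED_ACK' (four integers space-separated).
After event 0: A_seq=1178 A_ack=0 B_seq=0 B_ack=1000
After event 1: A_seq=1250 A_ack=0 B_seq=0 B_ack=1000
After event 2: A_seq=1250 A_ack=194 B_seq=194 B_ack=1000
After event 3: A_seq=1250 A_ack=194 B_seq=194 B_ack=1250
After event 4: A_seq=1250 A_ack=248 B_seq=248 B_ack=1250
After event 5: A_seq=1284 A_ack=248 B_seq=248 B_ack=1284
After event 6: A_seq=1320 A_ack=248 B_seq=248 B_ack=1320

Answer: 1320 248 248 1320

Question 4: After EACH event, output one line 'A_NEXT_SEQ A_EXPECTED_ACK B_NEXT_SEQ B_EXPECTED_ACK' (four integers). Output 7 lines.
1178 0 0 1000
1250 0 0 1000
1250 194 194 1000
1250 194 194 1250
1250 248 248 1250
1284 248 248 1284
1320 248 248 1320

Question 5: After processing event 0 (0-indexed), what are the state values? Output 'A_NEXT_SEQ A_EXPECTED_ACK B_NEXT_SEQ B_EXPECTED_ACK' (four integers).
After event 0: A_seq=1178 A_ack=0 B_seq=0 B_ack=1000

1178 0 0 1000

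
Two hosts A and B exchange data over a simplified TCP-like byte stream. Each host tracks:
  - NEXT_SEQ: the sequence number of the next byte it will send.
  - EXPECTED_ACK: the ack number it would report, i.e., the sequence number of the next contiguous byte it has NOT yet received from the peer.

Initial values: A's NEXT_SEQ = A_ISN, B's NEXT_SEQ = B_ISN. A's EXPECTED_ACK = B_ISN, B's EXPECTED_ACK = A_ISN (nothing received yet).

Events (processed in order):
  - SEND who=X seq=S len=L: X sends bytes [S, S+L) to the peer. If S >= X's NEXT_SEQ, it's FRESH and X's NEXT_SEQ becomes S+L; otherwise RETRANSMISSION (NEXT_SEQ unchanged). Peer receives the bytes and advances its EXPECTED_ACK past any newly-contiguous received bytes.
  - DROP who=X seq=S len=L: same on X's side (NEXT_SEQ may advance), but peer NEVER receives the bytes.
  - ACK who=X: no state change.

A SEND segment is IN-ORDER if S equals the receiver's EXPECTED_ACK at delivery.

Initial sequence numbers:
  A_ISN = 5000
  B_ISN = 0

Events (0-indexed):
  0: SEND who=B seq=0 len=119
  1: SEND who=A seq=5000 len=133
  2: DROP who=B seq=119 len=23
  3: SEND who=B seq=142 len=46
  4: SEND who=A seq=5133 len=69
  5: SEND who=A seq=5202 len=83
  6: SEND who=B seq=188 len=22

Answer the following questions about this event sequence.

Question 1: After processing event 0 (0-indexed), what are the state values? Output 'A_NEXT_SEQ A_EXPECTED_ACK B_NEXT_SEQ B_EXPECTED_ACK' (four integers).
After event 0: A_seq=5000 A_ack=119 B_seq=119 B_ack=5000

5000 119 119 5000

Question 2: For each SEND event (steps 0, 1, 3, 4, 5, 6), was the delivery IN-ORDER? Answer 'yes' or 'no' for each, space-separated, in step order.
Answer: yes yes no yes yes no

Derivation:
Step 0: SEND seq=0 -> in-order
Step 1: SEND seq=5000 -> in-order
Step 3: SEND seq=142 -> out-of-order
Step 4: SEND seq=5133 -> in-order
Step 5: SEND seq=5202 -> in-order
Step 6: SEND seq=188 -> out-of-order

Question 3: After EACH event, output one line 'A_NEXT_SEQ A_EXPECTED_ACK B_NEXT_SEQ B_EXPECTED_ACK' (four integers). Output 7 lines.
5000 119 119 5000
5133 119 119 5133
5133 119 142 5133
5133 119 188 5133
5202 119 188 5202
5285 119 188 5285
5285 119 210 5285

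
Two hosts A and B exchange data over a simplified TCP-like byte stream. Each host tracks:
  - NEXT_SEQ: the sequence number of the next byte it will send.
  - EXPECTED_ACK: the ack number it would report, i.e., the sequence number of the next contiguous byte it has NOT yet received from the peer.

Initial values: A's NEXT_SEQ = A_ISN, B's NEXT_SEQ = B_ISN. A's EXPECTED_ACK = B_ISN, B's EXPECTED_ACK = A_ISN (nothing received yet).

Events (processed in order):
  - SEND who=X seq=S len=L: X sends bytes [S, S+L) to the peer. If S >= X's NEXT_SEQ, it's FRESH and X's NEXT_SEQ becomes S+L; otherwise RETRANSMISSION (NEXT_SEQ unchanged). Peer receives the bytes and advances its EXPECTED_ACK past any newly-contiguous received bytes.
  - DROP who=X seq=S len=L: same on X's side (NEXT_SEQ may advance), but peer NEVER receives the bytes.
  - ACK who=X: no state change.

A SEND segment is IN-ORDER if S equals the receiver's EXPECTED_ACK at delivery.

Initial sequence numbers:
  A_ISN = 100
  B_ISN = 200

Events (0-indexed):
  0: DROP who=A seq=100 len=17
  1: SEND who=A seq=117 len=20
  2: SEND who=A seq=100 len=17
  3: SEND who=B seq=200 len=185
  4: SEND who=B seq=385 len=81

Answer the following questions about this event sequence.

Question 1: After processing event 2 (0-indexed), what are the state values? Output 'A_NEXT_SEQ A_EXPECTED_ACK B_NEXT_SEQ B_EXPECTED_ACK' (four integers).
After event 0: A_seq=117 A_ack=200 B_seq=200 B_ack=100
After event 1: A_seq=137 A_ack=200 B_seq=200 B_ack=100
After event 2: A_seq=137 A_ack=200 B_seq=200 B_ack=137

137 200 200 137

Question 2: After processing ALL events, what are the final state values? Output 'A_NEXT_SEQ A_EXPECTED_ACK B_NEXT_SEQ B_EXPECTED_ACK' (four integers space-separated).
After event 0: A_seq=117 A_ack=200 B_seq=200 B_ack=100
After event 1: A_seq=137 A_ack=200 B_seq=200 B_ack=100
After event 2: A_seq=137 A_ack=200 B_seq=200 B_ack=137
After event 3: A_seq=137 A_ack=385 B_seq=385 B_ack=137
After event 4: A_seq=137 A_ack=466 B_seq=466 B_ack=137

Answer: 137 466 466 137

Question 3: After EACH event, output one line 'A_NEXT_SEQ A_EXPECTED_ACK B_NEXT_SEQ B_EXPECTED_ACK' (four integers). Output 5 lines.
117 200 200 100
137 200 200 100
137 200 200 137
137 385 385 137
137 466 466 137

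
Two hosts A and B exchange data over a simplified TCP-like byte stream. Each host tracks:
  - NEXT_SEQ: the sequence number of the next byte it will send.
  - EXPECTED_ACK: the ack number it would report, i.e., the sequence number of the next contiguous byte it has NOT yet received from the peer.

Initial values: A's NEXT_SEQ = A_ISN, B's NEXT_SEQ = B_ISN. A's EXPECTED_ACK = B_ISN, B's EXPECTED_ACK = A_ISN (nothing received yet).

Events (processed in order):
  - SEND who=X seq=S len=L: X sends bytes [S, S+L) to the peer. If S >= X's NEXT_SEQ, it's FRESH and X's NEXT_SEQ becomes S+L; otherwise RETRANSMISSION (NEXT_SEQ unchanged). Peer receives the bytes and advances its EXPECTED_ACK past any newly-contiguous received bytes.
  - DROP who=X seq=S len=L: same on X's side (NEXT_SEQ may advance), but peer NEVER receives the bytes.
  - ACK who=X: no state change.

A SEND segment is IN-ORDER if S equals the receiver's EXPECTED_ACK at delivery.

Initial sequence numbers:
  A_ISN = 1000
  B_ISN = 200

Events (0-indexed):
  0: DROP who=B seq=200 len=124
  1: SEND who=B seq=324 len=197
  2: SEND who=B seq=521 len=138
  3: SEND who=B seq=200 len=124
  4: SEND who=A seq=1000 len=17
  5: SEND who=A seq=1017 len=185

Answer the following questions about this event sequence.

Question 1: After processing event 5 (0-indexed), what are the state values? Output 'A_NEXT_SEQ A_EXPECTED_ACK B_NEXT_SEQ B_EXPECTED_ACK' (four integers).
After event 0: A_seq=1000 A_ack=200 B_seq=324 B_ack=1000
After event 1: A_seq=1000 A_ack=200 B_seq=521 B_ack=1000
After event 2: A_seq=1000 A_ack=200 B_seq=659 B_ack=1000
After event 3: A_seq=1000 A_ack=659 B_seq=659 B_ack=1000
After event 4: A_seq=1017 A_ack=659 B_seq=659 B_ack=1017
After event 5: A_seq=1202 A_ack=659 B_seq=659 B_ack=1202

1202 659 659 1202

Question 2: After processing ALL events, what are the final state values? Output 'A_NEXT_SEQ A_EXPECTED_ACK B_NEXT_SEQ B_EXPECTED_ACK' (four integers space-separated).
After event 0: A_seq=1000 A_ack=200 B_seq=324 B_ack=1000
After event 1: A_seq=1000 A_ack=200 B_seq=521 B_ack=1000
After event 2: A_seq=1000 A_ack=200 B_seq=659 B_ack=1000
After event 3: A_seq=1000 A_ack=659 B_seq=659 B_ack=1000
After event 4: A_seq=1017 A_ack=659 B_seq=659 B_ack=1017
After event 5: A_seq=1202 A_ack=659 B_seq=659 B_ack=1202

Answer: 1202 659 659 1202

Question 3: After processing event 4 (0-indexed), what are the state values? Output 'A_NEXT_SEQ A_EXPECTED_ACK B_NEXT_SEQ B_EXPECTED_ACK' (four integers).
After event 0: A_seq=1000 A_ack=200 B_seq=324 B_ack=1000
After event 1: A_seq=1000 A_ack=200 B_seq=521 B_ack=1000
After event 2: A_seq=1000 A_ack=200 B_seq=659 B_ack=1000
After event 3: A_seq=1000 A_ack=659 B_seq=659 B_ack=1000
After event 4: A_seq=1017 A_ack=659 B_seq=659 B_ack=1017

1017 659 659 1017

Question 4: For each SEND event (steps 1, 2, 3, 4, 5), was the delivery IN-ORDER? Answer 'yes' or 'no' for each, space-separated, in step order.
Answer: no no yes yes yes

Derivation:
Step 1: SEND seq=324 -> out-of-order
Step 2: SEND seq=521 -> out-of-order
Step 3: SEND seq=200 -> in-order
Step 4: SEND seq=1000 -> in-order
Step 5: SEND seq=1017 -> in-order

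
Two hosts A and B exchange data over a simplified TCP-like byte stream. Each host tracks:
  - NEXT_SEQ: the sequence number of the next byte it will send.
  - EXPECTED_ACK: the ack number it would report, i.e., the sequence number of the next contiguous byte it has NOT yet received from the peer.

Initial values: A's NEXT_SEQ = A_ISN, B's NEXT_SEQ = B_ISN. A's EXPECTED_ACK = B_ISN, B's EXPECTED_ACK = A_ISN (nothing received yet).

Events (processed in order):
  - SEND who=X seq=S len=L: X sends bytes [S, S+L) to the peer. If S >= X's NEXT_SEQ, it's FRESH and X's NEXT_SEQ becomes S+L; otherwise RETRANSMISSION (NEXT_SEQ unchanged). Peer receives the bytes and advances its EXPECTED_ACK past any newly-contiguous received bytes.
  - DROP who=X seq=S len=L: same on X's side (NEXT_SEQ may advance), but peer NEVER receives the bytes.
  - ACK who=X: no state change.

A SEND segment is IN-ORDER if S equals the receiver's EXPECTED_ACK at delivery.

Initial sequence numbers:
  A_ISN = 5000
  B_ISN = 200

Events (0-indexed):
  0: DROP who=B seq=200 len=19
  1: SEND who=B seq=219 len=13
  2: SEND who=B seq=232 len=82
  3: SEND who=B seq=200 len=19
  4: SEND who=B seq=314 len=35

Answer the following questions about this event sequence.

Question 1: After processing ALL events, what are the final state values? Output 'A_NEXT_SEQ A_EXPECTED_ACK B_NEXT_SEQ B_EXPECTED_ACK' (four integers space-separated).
After event 0: A_seq=5000 A_ack=200 B_seq=219 B_ack=5000
After event 1: A_seq=5000 A_ack=200 B_seq=232 B_ack=5000
After event 2: A_seq=5000 A_ack=200 B_seq=314 B_ack=5000
After event 3: A_seq=5000 A_ack=314 B_seq=314 B_ack=5000
After event 4: A_seq=5000 A_ack=349 B_seq=349 B_ack=5000

Answer: 5000 349 349 5000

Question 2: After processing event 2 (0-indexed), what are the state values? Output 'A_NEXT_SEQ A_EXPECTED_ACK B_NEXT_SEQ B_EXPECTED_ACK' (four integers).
After event 0: A_seq=5000 A_ack=200 B_seq=219 B_ack=5000
After event 1: A_seq=5000 A_ack=200 B_seq=232 B_ack=5000
After event 2: A_seq=5000 A_ack=200 B_seq=314 B_ack=5000

5000 200 314 5000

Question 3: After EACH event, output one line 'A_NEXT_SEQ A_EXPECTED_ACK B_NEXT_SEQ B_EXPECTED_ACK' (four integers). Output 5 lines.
5000 200 219 5000
5000 200 232 5000
5000 200 314 5000
5000 314 314 5000
5000 349 349 5000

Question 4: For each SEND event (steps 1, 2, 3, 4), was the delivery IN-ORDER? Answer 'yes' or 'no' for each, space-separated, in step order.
Answer: no no yes yes

Derivation:
Step 1: SEND seq=219 -> out-of-order
Step 2: SEND seq=232 -> out-of-order
Step 3: SEND seq=200 -> in-order
Step 4: SEND seq=314 -> in-order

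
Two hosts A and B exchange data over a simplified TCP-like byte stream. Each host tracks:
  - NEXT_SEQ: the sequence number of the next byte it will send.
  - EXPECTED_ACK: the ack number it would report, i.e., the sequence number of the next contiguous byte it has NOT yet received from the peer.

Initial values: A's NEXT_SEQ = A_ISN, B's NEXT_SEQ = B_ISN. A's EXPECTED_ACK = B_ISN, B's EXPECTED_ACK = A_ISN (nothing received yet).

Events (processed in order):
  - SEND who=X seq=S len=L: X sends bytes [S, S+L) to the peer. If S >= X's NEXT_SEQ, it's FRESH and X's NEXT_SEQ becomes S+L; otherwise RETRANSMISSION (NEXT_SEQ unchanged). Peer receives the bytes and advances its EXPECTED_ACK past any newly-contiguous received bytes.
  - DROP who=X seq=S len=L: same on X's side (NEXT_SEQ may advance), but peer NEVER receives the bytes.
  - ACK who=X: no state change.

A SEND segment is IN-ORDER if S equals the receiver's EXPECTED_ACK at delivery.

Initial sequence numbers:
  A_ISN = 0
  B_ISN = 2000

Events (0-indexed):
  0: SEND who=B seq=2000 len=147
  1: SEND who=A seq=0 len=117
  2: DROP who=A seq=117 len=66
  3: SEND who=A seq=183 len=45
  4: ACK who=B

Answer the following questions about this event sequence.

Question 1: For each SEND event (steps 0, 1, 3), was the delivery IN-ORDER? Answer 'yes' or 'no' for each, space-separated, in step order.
Step 0: SEND seq=2000 -> in-order
Step 1: SEND seq=0 -> in-order
Step 3: SEND seq=183 -> out-of-order

Answer: yes yes no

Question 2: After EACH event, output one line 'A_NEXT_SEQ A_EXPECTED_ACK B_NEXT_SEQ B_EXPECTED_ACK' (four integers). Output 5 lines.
0 2147 2147 0
117 2147 2147 117
183 2147 2147 117
228 2147 2147 117
228 2147 2147 117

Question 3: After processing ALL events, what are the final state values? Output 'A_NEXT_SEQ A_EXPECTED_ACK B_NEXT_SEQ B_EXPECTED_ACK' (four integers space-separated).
After event 0: A_seq=0 A_ack=2147 B_seq=2147 B_ack=0
After event 1: A_seq=117 A_ack=2147 B_seq=2147 B_ack=117
After event 2: A_seq=183 A_ack=2147 B_seq=2147 B_ack=117
After event 3: A_seq=228 A_ack=2147 B_seq=2147 B_ack=117
After event 4: A_seq=228 A_ack=2147 B_seq=2147 B_ack=117

Answer: 228 2147 2147 117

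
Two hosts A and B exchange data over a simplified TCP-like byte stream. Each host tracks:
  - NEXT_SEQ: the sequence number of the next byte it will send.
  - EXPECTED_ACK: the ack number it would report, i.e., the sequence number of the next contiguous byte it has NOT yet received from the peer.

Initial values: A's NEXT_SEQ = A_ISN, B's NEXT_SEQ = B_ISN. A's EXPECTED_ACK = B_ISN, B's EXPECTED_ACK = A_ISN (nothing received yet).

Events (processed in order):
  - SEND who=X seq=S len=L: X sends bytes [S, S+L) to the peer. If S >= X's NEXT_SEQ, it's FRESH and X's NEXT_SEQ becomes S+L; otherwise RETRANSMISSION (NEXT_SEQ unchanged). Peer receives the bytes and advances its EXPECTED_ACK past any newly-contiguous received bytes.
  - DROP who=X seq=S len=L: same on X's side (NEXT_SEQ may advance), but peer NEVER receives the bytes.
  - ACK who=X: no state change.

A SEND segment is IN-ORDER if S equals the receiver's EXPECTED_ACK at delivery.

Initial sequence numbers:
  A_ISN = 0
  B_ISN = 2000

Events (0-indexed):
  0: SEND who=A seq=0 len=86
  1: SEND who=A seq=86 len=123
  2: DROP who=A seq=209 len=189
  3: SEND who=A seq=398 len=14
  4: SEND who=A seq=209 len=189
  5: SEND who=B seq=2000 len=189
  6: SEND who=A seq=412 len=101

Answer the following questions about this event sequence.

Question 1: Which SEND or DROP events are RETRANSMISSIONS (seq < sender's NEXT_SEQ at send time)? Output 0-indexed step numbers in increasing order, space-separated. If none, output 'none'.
Answer: 4

Derivation:
Step 0: SEND seq=0 -> fresh
Step 1: SEND seq=86 -> fresh
Step 2: DROP seq=209 -> fresh
Step 3: SEND seq=398 -> fresh
Step 4: SEND seq=209 -> retransmit
Step 5: SEND seq=2000 -> fresh
Step 6: SEND seq=412 -> fresh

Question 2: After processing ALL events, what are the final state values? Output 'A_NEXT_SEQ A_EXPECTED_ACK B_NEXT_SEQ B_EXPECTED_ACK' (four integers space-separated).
After event 0: A_seq=86 A_ack=2000 B_seq=2000 B_ack=86
After event 1: A_seq=209 A_ack=2000 B_seq=2000 B_ack=209
After event 2: A_seq=398 A_ack=2000 B_seq=2000 B_ack=209
After event 3: A_seq=412 A_ack=2000 B_seq=2000 B_ack=209
After event 4: A_seq=412 A_ack=2000 B_seq=2000 B_ack=412
After event 5: A_seq=412 A_ack=2189 B_seq=2189 B_ack=412
After event 6: A_seq=513 A_ack=2189 B_seq=2189 B_ack=513

Answer: 513 2189 2189 513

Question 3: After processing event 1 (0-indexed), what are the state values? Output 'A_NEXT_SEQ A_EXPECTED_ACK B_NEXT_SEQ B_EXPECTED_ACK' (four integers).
After event 0: A_seq=86 A_ack=2000 B_seq=2000 B_ack=86
After event 1: A_seq=209 A_ack=2000 B_seq=2000 B_ack=209

209 2000 2000 209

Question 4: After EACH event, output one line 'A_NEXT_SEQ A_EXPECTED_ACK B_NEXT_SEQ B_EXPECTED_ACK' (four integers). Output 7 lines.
86 2000 2000 86
209 2000 2000 209
398 2000 2000 209
412 2000 2000 209
412 2000 2000 412
412 2189 2189 412
513 2189 2189 513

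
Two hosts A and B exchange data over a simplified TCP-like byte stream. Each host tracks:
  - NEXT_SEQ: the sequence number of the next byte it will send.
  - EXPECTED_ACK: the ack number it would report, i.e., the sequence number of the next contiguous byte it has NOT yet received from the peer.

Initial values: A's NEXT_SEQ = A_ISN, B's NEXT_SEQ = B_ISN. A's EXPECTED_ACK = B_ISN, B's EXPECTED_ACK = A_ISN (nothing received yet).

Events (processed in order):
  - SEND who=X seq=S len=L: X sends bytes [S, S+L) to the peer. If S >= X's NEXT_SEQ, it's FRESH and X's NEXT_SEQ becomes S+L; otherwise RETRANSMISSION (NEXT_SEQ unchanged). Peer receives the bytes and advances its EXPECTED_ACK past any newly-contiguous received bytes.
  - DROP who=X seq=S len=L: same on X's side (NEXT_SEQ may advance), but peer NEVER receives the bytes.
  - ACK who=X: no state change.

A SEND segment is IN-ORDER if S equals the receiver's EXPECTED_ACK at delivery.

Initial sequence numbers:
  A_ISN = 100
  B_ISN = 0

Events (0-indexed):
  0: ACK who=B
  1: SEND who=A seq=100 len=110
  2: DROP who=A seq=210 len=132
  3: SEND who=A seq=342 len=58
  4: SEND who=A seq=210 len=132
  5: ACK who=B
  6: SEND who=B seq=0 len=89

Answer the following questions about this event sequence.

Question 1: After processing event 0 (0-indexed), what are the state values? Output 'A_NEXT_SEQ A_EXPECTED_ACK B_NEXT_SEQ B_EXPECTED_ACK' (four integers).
After event 0: A_seq=100 A_ack=0 B_seq=0 B_ack=100

100 0 0 100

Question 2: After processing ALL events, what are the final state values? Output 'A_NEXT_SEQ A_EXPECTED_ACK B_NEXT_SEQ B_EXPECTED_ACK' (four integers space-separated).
After event 0: A_seq=100 A_ack=0 B_seq=0 B_ack=100
After event 1: A_seq=210 A_ack=0 B_seq=0 B_ack=210
After event 2: A_seq=342 A_ack=0 B_seq=0 B_ack=210
After event 3: A_seq=400 A_ack=0 B_seq=0 B_ack=210
After event 4: A_seq=400 A_ack=0 B_seq=0 B_ack=400
After event 5: A_seq=400 A_ack=0 B_seq=0 B_ack=400
After event 6: A_seq=400 A_ack=89 B_seq=89 B_ack=400

Answer: 400 89 89 400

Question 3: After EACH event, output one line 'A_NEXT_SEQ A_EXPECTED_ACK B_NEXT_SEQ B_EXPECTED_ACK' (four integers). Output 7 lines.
100 0 0 100
210 0 0 210
342 0 0 210
400 0 0 210
400 0 0 400
400 0 0 400
400 89 89 400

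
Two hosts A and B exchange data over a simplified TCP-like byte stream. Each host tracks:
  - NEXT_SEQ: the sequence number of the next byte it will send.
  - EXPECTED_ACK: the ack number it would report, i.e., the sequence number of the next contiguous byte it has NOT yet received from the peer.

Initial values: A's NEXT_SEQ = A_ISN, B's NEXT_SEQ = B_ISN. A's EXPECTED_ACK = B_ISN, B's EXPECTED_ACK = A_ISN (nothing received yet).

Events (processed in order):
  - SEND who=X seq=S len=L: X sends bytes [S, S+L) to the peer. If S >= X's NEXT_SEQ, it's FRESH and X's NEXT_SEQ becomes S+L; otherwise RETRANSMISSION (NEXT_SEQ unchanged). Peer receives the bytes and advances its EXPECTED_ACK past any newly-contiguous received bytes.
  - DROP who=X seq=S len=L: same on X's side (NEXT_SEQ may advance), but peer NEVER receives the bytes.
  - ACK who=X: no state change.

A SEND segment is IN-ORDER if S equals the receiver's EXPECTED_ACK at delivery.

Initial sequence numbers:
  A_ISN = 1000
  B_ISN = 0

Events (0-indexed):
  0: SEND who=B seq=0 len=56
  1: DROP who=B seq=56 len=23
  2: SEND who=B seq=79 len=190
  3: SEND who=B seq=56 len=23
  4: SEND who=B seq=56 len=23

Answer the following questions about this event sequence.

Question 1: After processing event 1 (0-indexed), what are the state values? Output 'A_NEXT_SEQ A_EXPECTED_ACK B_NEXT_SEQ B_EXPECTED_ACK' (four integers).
After event 0: A_seq=1000 A_ack=56 B_seq=56 B_ack=1000
After event 1: A_seq=1000 A_ack=56 B_seq=79 B_ack=1000

1000 56 79 1000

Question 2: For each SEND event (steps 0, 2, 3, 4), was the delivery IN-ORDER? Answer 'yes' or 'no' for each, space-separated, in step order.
Step 0: SEND seq=0 -> in-order
Step 2: SEND seq=79 -> out-of-order
Step 3: SEND seq=56 -> in-order
Step 4: SEND seq=56 -> out-of-order

Answer: yes no yes no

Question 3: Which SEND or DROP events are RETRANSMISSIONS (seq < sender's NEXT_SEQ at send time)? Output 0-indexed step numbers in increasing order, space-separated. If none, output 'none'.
Step 0: SEND seq=0 -> fresh
Step 1: DROP seq=56 -> fresh
Step 2: SEND seq=79 -> fresh
Step 3: SEND seq=56 -> retransmit
Step 4: SEND seq=56 -> retransmit

Answer: 3 4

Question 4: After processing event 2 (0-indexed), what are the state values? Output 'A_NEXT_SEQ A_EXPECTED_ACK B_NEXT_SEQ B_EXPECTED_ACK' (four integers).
After event 0: A_seq=1000 A_ack=56 B_seq=56 B_ack=1000
After event 1: A_seq=1000 A_ack=56 B_seq=79 B_ack=1000
After event 2: A_seq=1000 A_ack=56 B_seq=269 B_ack=1000

1000 56 269 1000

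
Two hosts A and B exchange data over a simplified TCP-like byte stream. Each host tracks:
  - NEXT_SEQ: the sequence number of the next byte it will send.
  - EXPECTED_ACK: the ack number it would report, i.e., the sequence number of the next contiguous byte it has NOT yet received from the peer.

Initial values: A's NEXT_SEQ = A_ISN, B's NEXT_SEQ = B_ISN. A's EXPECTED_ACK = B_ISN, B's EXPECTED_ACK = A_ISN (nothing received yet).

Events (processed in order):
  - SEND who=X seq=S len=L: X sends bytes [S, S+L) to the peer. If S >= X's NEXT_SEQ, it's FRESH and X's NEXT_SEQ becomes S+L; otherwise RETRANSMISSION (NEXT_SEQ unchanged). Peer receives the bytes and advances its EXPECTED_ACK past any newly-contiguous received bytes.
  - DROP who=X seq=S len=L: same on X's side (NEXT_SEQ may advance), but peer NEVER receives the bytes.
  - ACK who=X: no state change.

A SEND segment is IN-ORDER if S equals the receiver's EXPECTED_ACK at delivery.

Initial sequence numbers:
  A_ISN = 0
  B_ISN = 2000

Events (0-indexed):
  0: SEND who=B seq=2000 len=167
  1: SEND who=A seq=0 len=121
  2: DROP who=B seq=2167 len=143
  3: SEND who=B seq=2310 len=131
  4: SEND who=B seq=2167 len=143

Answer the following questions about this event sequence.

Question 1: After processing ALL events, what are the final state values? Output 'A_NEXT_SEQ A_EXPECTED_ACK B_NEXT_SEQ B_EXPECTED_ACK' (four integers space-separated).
After event 0: A_seq=0 A_ack=2167 B_seq=2167 B_ack=0
After event 1: A_seq=121 A_ack=2167 B_seq=2167 B_ack=121
After event 2: A_seq=121 A_ack=2167 B_seq=2310 B_ack=121
After event 3: A_seq=121 A_ack=2167 B_seq=2441 B_ack=121
After event 4: A_seq=121 A_ack=2441 B_seq=2441 B_ack=121

Answer: 121 2441 2441 121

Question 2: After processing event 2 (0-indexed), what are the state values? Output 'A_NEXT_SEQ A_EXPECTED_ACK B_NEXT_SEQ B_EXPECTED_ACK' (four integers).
After event 0: A_seq=0 A_ack=2167 B_seq=2167 B_ack=0
After event 1: A_seq=121 A_ack=2167 B_seq=2167 B_ack=121
After event 2: A_seq=121 A_ack=2167 B_seq=2310 B_ack=121

121 2167 2310 121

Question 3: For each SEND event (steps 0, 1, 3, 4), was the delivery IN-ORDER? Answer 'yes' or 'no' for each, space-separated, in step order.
Answer: yes yes no yes

Derivation:
Step 0: SEND seq=2000 -> in-order
Step 1: SEND seq=0 -> in-order
Step 3: SEND seq=2310 -> out-of-order
Step 4: SEND seq=2167 -> in-order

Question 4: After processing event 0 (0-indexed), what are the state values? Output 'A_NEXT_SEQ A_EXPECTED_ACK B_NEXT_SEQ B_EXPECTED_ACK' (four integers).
After event 0: A_seq=0 A_ack=2167 B_seq=2167 B_ack=0

0 2167 2167 0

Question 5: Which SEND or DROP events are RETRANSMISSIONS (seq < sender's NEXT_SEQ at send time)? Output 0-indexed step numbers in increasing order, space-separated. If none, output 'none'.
Answer: 4

Derivation:
Step 0: SEND seq=2000 -> fresh
Step 1: SEND seq=0 -> fresh
Step 2: DROP seq=2167 -> fresh
Step 3: SEND seq=2310 -> fresh
Step 4: SEND seq=2167 -> retransmit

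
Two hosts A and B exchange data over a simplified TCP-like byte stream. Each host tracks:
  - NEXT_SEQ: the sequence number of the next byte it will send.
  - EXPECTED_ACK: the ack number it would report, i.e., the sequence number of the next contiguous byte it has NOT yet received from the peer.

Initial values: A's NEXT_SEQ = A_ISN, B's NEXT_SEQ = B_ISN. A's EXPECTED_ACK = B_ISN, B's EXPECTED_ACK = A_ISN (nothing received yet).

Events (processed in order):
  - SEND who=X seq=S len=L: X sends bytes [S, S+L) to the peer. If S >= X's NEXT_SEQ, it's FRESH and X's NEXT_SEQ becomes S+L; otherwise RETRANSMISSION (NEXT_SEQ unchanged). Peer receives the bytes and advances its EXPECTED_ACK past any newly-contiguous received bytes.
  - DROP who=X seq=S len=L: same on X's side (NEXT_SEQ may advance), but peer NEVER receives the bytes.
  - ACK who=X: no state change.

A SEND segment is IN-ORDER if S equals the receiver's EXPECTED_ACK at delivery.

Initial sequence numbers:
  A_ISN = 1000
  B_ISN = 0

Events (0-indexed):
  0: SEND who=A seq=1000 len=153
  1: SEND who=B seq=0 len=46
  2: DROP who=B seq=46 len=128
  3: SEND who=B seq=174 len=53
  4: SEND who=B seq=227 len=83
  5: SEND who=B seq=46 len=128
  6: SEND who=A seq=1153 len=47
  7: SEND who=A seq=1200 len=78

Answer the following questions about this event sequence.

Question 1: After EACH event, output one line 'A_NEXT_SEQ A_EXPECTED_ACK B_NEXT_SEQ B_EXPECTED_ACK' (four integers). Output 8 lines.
1153 0 0 1153
1153 46 46 1153
1153 46 174 1153
1153 46 227 1153
1153 46 310 1153
1153 310 310 1153
1200 310 310 1200
1278 310 310 1278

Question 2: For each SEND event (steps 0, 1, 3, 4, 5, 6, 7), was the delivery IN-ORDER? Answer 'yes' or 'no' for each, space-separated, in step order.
Step 0: SEND seq=1000 -> in-order
Step 1: SEND seq=0 -> in-order
Step 3: SEND seq=174 -> out-of-order
Step 4: SEND seq=227 -> out-of-order
Step 5: SEND seq=46 -> in-order
Step 6: SEND seq=1153 -> in-order
Step 7: SEND seq=1200 -> in-order

Answer: yes yes no no yes yes yes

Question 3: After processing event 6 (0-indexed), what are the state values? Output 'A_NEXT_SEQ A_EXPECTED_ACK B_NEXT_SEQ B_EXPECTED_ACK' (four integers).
After event 0: A_seq=1153 A_ack=0 B_seq=0 B_ack=1153
After event 1: A_seq=1153 A_ack=46 B_seq=46 B_ack=1153
After event 2: A_seq=1153 A_ack=46 B_seq=174 B_ack=1153
After event 3: A_seq=1153 A_ack=46 B_seq=227 B_ack=1153
After event 4: A_seq=1153 A_ack=46 B_seq=310 B_ack=1153
After event 5: A_seq=1153 A_ack=310 B_seq=310 B_ack=1153
After event 6: A_seq=1200 A_ack=310 B_seq=310 B_ack=1200

1200 310 310 1200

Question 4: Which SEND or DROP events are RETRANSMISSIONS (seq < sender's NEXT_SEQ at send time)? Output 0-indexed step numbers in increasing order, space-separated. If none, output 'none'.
Step 0: SEND seq=1000 -> fresh
Step 1: SEND seq=0 -> fresh
Step 2: DROP seq=46 -> fresh
Step 3: SEND seq=174 -> fresh
Step 4: SEND seq=227 -> fresh
Step 5: SEND seq=46 -> retransmit
Step 6: SEND seq=1153 -> fresh
Step 7: SEND seq=1200 -> fresh

Answer: 5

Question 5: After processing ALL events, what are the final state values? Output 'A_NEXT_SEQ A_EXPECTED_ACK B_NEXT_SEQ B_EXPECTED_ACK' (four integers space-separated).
After event 0: A_seq=1153 A_ack=0 B_seq=0 B_ack=1153
After event 1: A_seq=1153 A_ack=46 B_seq=46 B_ack=1153
After event 2: A_seq=1153 A_ack=46 B_seq=174 B_ack=1153
After event 3: A_seq=1153 A_ack=46 B_seq=227 B_ack=1153
After event 4: A_seq=1153 A_ack=46 B_seq=310 B_ack=1153
After event 5: A_seq=1153 A_ack=310 B_seq=310 B_ack=1153
After event 6: A_seq=1200 A_ack=310 B_seq=310 B_ack=1200
After event 7: A_seq=1278 A_ack=310 B_seq=310 B_ack=1278

Answer: 1278 310 310 1278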